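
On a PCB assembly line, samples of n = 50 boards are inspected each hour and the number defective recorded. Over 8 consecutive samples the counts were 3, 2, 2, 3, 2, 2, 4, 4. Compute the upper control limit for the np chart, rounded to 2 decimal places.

7.59

p̄ = Σdᵢ / (k·n) = 22 / (8 × 50) = 0.05500
UCL = np̄ + 3·√(np̄(1−p̄)) = 2.7500 + 3 × √(2.7500×0.94500) = 2.7500 + 3 × 1.6121 = 7.5862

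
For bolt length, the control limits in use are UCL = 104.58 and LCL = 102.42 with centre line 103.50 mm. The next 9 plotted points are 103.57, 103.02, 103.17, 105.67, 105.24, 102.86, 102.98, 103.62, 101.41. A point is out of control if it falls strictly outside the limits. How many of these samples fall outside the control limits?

3

Compare each point to [102.42, 104.58]: sample 4 = 105.67 > UCL; sample 5 = 105.24 > UCL; sample 9 = 101.41 < LCL.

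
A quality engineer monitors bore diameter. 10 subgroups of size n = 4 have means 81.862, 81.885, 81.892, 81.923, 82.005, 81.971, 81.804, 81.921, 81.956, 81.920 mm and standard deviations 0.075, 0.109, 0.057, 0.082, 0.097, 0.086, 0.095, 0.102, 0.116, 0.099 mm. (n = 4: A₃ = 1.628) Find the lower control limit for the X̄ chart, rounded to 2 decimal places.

X̄̄ = (81.862 + 81.885 + 81.892 + 81.923 + 82.005 + 81.971 + 81.804 + 81.921 + 81.956 + 81.920) / 10 = 81.9139
s̄ = (0.075 + 0.109 + 0.057 + 0.082 + 0.097 + 0.086 + 0.095 + 0.102 + 0.116 + 0.099) / 10 = 0.0918
LCL = X̄̄ − A₃·s̄ = 81.9139 − 1.628 × 0.0918 = 81.7644

81.76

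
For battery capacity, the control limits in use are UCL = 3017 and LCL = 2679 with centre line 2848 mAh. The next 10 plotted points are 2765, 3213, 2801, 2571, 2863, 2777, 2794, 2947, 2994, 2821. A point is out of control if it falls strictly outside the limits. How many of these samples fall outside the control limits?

2

Compare each point to [2679, 3017]: sample 2 = 3213 > UCL; sample 4 = 2571 < LCL.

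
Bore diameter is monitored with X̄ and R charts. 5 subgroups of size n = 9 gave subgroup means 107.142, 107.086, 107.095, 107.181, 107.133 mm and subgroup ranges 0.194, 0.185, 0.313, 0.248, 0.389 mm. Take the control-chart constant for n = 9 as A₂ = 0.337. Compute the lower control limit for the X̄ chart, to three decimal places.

107.038

X̄̄ = (107.142 + 107.086 + 107.095 + 107.181 + 107.133) / 5 = 535.6370 / 5 = 107.1274
R̄ = (0.194 + 0.185 + 0.313 + 0.248 + 0.389) / 5 = 1.3290 / 5 = 0.2658
LCL = X̄̄ − A₂·R̄ = 107.1274 − 0.337 × 0.2658 = 107.0378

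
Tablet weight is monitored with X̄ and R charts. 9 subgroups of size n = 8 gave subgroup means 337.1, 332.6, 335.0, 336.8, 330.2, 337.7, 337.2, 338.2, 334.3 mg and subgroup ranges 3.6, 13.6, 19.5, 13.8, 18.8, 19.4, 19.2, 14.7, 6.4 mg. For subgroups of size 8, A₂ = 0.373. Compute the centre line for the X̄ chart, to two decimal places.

335.46

X̄̄ = (337.1 + 332.6 + 335.0 + 336.8 + 330.2 + 337.7 + 337.2 + 338.2 + 334.3) / 9 = 3019.1000 / 9 = 335.4556
CL = X̄̄ = 335.4556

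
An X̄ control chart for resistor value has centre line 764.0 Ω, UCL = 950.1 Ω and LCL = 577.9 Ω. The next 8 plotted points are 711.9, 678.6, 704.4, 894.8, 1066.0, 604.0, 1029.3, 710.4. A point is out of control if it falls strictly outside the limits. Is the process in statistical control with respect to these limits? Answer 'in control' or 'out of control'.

out of control

Compare each point to [577.9, 950.1]: sample 5 = 1066.0 > UCL; sample 7 = 1029.3 > UCL.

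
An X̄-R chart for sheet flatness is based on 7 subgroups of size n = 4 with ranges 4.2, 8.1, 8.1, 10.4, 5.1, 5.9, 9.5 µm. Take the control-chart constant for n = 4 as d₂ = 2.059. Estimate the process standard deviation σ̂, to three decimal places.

R̄ = (4.2 + 8.1 + 8.1 + 10.4 + 5.1 + 5.9 + 9.5) / 7 = 7.3286
σ̂ = R̄ / d₂ = 7.3286 / 2.059 = 3.5593

3.559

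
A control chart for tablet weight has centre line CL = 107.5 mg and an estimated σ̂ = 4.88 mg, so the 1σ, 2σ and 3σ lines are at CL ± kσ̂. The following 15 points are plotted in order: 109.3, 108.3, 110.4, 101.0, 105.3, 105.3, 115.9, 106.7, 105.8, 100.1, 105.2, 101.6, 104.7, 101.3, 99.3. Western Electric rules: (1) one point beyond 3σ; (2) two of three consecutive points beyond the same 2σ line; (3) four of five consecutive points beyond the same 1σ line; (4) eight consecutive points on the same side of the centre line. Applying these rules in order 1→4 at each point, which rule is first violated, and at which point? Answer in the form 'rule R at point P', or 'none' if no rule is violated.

Zone of each point (C = within 1σ̂, B = 1σ̂–2σ̂, A = 2σ̂–3σ̂, * = beyond 3σ̂; sign = side of CL): 1:+C, 2:+C, 3:+C, 4:-B, 5:-C, 6:-C, 7:+B, 8:-C, 9:-C, 10:-B, 11:-C, 12:-B, 13:-C, 14:-B, 15:-B
Rule 4 (eight consecutive points on the same side of the centre line) is satisfied at point 15.

rule 4 at point 15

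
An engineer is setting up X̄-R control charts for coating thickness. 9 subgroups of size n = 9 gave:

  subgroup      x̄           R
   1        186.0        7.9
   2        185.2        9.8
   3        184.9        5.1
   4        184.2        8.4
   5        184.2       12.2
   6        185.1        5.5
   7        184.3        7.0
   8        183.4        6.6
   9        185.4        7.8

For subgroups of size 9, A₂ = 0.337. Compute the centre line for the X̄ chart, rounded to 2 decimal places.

X̄̄ = (186.0 + 185.2 + 184.9 + 184.2 + 184.2 + 185.1 + 184.3 + 183.4 + 185.4) / 9 = 1662.7000 / 9 = 184.7444
CL = X̄̄ = 184.7444

184.74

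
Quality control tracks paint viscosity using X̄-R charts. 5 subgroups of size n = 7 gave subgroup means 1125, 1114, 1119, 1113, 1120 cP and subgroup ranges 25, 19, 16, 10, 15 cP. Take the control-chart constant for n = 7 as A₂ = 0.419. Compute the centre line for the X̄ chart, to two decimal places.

1118.20

X̄̄ = (1125 + 1114 + 1119 + 1113 + 1120) / 5 = 5591.0000 / 5 = 1118.2000
CL = X̄̄ = 1118.2000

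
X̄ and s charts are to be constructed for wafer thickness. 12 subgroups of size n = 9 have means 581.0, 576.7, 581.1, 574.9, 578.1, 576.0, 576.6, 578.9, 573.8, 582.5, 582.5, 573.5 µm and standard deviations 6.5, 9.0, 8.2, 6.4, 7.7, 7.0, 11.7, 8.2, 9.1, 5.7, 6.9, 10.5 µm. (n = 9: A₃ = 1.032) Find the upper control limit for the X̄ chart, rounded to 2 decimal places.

X̄̄ = (581.0 + 576.7 + 581.1 + 574.9 + 578.1 + 576.0 + 576.6 + 578.9 + 573.8 + 582.5 + 582.5 + 573.5) / 12 = 577.9667
s̄ = (6.5 + 9.0 + 8.2 + 6.4 + 7.7 + 7.0 + 11.7 + 8.2 + 9.1 + 5.7 + 6.9 + 10.5) / 12 = 8.0750
UCL = X̄̄ + A₃·s̄ = 577.9667 + 1.032 × 8.0750 = 586.3001

586.30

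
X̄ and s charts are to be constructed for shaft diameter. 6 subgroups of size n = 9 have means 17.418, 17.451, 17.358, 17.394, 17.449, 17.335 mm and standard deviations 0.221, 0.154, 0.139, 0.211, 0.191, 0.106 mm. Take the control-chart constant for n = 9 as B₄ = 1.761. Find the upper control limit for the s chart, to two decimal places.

0.30

s̄ = (0.221 + 0.154 + 0.139 + 0.211 + 0.191 + 0.106) / 6 = 0.1703
UCL_s = B₄·s̄ = 1.761 × 0.1703 = 0.3000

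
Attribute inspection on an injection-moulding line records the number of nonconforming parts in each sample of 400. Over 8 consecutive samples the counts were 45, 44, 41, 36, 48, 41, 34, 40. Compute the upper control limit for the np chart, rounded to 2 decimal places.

59.35

p̄ = Σdᵢ / (k·n) = 329 / (8 × 400) = 0.10281
UCL = np̄ + 3·√(np̄(1−p̄)) = 41.1250 + 3 × √(41.1250×0.89719) = 41.1250 + 3 × 6.0743 = 59.3478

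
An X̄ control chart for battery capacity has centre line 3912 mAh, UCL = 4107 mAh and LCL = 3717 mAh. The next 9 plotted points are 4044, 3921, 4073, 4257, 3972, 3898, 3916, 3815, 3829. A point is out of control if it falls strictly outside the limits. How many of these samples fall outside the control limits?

Compare each point to [3717, 4107]: sample 4 = 4257 > UCL.

1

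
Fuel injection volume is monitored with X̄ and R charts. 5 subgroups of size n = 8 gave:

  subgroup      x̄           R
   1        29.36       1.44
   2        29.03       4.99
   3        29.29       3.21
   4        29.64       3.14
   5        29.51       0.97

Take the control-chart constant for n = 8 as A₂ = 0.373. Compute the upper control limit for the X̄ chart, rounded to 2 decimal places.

30.39

X̄̄ = (29.36 + 29.03 + 29.29 + 29.64 + 29.51) / 5 = 146.8300 / 5 = 29.3660
R̄ = (1.44 + 4.99 + 3.21 + 3.14 + 0.97) / 5 = 13.7500 / 5 = 2.7500
UCL = X̄̄ + A₂·R̄ = 29.3660 + 0.373 × 2.7500 = 30.3918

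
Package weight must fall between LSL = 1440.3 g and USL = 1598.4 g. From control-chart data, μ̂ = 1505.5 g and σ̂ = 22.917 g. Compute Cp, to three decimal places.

Cp = (USL − LSL) / (6σ̂) = (1598.4 − 1440.3) / (6 × 22.917) = 158.1000 / 137.5020 = 1.1498

1.150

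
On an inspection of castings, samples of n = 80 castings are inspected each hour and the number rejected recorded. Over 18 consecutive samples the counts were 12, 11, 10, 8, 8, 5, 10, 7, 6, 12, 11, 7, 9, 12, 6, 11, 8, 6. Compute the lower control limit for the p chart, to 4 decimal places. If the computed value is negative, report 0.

0.0053

p̄ = Σdᵢ / (k·n) = 159 / (18 × 80) = 0.11042
LCL = p̄ − 3·√(p̄(1−p̄)/n) = 0.11042 − 3 × 0.03504 = 0.00530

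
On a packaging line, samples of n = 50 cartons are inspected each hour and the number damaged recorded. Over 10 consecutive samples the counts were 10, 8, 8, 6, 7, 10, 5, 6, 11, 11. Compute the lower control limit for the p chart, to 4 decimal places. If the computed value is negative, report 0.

p̄ = Σdᵢ / (k·n) = 82 / (10 × 50) = 0.16400
LCL = p̄ − 3·√(p̄(1−p̄)/n) = 0.16400 − 3 × 0.05236 = 0.00691

0.0069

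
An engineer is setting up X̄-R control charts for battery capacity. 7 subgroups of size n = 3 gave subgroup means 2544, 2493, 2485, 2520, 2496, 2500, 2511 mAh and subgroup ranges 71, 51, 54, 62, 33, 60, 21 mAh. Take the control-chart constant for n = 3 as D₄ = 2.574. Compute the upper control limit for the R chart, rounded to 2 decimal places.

129.44

R̄ = (71 + 51 + 54 + 62 + 33 + 60 + 21) / 7 = 352.0000 / 7 = 50.2857
UCL_R = D₄·R̄ = 2.574 × 50.2857 = 129.4354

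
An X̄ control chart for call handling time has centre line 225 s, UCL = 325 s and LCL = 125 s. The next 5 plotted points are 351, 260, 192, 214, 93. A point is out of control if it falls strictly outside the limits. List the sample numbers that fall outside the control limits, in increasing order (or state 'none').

Compare each point to [125, 325]: sample 1 = 351 > UCL; sample 5 = 93 < LCL.

1, 5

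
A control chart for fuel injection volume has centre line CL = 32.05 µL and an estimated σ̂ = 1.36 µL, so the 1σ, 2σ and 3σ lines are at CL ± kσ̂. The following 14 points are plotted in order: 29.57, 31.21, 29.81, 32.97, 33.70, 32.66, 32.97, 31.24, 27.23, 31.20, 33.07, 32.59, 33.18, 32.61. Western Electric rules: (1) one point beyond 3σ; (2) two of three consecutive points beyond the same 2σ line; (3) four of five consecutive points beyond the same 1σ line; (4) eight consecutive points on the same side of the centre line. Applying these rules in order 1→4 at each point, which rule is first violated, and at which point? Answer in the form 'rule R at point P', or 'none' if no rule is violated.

Zone of each point (C = within 1σ̂, B = 1σ̂–2σ̂, A = 2σ̂–3σ̂, * = beyond 3σ̂; sign = side of CL): 1:-B, 2:-C, 3:-B, 4:+C, 5:+B, 6:+C, 7:+C, 8:-C, 9:-*, 10:-C, 11:+C, 12:+C, 13:+C, 14:+C
Rule 1 (one point beyond the 3σ limits) is satisfied at point 9.

rule 1 at point 9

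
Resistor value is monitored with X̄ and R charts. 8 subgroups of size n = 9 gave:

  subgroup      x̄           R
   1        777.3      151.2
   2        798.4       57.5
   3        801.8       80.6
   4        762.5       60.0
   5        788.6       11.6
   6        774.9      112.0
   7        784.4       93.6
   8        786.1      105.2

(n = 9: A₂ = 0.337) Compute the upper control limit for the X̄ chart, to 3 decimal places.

X̄̄ = (777.3 + 798.4 + 801.8 + 762.5 + 788.6 + 774.9 + 784.4 + 786.1) / 8 = 6274.0000 / 8 = 784.2500
R̄ = (151.2 + 57.5 + 80.6 + 60.0 + 11.6 + 112.0 + 93.6 + 105.2) / 8 = 671.7000 / 8 = 83.9625
UCL = X̄̄ + A₂·R̄ = 784.2500 + 0.337 × 83.9625 = 812.5454

812.545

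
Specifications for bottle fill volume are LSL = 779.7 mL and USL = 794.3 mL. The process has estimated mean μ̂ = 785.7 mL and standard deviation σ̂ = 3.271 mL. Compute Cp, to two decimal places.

0.74

Cp = (USL − LSL) / (6σ̂) = (794.3 − 779.7) / (6 × 3.271) = 14.6000 / 19.6260 = 0.7439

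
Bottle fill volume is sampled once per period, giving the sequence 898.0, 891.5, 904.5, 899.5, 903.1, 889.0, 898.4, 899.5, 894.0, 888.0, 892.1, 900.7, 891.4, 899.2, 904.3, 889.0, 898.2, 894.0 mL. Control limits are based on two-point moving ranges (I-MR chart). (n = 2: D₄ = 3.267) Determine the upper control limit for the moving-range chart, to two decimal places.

Moving ranges: 6.5, 13.0, 5.0, 3.6, 14.1, 9.4, 1.1, 5.5, 6.0, 4.1, 8.6, 9.3, 7.8, 5.1, 15.3, 9.2, 4.2; M̄R̄ = 127.8000 / 17 = 7.5176
UCL_MR = D₄·M̄R̄ = 3.267 × 7.5176 = 24.5602

24.56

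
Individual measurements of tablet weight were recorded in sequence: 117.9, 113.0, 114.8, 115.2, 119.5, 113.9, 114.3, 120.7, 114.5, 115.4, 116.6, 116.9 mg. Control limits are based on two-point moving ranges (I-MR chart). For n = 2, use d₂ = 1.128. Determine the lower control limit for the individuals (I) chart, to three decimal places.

X̄ = (117.9 + 113.0 + 114.8 + 115.2 + 119.5 + 113.9 + 114.3 + 120.7 + 114.5 + 115.4 + 116.6 + 116.9) / 12 = 116.0583
Moving ranges: 4.9, 1.8, 0.4, 4.3, 5.6, 0.4, 6.4, 6.2, 0.9, 1.2, 0.3; M̄R̄ = 32.4000 / 11 = 2.9455
LCL = X̄ − 3·M̄R̄/d₂ = 116.0583 − 3 × 2.9455 / 1.128 = 108.2247

108.225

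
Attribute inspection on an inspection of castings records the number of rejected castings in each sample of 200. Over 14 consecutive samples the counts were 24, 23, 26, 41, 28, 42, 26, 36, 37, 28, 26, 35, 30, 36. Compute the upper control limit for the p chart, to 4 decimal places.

0.2335

p̄ = Σdᵢ / (k·n) = 438 / (14 × 200) = 0.15643
UCL = p̄ + 3·√(p̄(1−p̄)/n) = 0.15643 + 3 × √(0.15643×0.84357/200) = 0.15643 + 3 × 0.02569 = 0.23349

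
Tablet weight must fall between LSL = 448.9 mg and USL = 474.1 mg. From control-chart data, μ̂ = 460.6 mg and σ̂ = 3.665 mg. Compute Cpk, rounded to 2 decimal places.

1.06

Cpu = (USL − μ̂) / (3σ̂) = (474.1 − 460.6) / (3 × 3.665) = 1.2278; Cpl = (μ̂ − LSL) / (3σ̂) = (460.6 − 448.9) / (3 × 3.665) = 1.0641; Cpk = min(Cpu, Cpl) = 1.0641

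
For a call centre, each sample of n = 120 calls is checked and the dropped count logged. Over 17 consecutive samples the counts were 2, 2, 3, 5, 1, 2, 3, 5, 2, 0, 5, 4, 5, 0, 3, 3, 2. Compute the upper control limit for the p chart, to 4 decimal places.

p̄ = Σdᵢ / (k·n) = 47 / (17 × 120) = 0.02304
UCL = p̄ + 3·√(p̄(1−p̄)/n) = 0.02304 + 3 × √(0.02304×0.97696/120) = 0.02304 + 3 × 0.01370 = 0.06413

0.0641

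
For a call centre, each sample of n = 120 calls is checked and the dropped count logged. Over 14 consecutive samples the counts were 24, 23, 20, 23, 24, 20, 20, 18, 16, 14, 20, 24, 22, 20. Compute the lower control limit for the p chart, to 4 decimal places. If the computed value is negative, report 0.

p̄ = Σdᵢ / (k·n) = 288 / (14 × 120) = 0.17143
LCL = p̄ − 3·√(p̄(1−p̄)/n) = 0.17143 − 3 × 0.03440 = 0.06821

0.0682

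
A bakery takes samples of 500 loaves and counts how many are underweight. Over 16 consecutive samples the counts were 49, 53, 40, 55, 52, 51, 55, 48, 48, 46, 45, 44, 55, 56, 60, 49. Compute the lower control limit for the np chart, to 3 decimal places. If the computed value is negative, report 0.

p̄ = Σdᵢ / (k·n) = 806 / (16 × 500) = 0.10075
LCL = np̄ − 3·√(np̄(1−p̄)) = 50.3750 − 3 × 6.7305 = 30.1835

30.183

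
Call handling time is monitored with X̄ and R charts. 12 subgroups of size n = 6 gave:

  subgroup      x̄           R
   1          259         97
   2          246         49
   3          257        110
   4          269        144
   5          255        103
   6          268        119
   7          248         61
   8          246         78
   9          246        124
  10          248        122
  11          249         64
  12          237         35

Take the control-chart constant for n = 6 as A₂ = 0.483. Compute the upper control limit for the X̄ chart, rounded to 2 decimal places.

296.85

X̄̄ = (259 + 246 + 257 + 269 + 255 + 268 + 248 + 246 + 246 + 248 + 249 + 237) / 12 = 3028.0000 / 12 = 252.3333
R̄ = (97 + 49 + 110 + 144 + 103 + 119 + 61 + 78 + 124 + 122 + 64 + 35) / 12 = 1106.0000 / 12 = 92.1667
UCL = X̄̄ + A₂·R̄ = 252.3333 + 0.483 × 92.1667 = 296.8498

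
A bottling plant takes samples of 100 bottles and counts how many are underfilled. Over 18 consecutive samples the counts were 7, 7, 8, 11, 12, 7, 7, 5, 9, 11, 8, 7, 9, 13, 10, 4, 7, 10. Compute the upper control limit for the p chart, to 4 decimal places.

p̄ = Σdᵢ / (k·n) = 152 / (18 × 100) = 0.08444
UCL = p̄ + 3·√(p̄(1−p̄)/n) = 0.08444 + 3 × √(0.08444×0.91556/100) = 0.08444 + 3 × 0.02781 = 0.16786

0.1679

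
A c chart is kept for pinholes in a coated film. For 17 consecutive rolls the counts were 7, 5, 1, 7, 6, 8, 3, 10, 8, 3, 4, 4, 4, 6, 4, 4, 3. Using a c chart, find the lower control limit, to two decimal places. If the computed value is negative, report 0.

c̄ = (7 + 5 + 1 + 7 + 6 + 8 + 3 + 10 + 8 + 3 + 4 + 4 + 4 + 6 + 4 + 4 + 3) / 17 = 87 / 17 = 5.1176
LCL = c̄ − 3√c̄ = 5.1176 − 3 × 2.2622 = -1.6690 → 0 (cannot be negative)

0.00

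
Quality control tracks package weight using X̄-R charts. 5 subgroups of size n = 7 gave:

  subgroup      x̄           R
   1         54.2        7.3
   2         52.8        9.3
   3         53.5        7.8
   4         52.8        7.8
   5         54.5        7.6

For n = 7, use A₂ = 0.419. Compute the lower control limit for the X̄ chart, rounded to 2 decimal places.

X̄̄ = (54.2 + 52.8 + 53.5 + 52.8 + 54.5) / 5 = 267.8000 / 5 = 53.5600
R̄ = (7.3 + 9.3 + 7.8 + 7.8 + 7.6) / 5 = 39.8000 / 5 = 7.9600
LCL = X̄̄ − A₂·R̄ = 53.5600 − 0.419 × 7.9600 = 50.2248

50.22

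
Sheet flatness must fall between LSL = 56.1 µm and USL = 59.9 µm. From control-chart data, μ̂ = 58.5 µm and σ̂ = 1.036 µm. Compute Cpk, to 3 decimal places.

0.450

Cpu = (USL − μ̂) / (3σ̂) = (59.9 − 58.5) / (3 × 1.036) = 0.4505; Cpl = (μ̂ − LSL) / (3σ̂) = (58.5 − 56.1) / (3 × 1.036) = 0.7722; Cpk = min(Cpu, Cpl) = 0.4505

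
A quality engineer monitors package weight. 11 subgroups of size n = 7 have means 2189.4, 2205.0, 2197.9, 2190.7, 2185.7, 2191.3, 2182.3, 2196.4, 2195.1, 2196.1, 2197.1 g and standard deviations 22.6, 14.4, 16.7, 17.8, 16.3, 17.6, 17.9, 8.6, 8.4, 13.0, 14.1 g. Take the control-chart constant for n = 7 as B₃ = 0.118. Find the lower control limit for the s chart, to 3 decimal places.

1.796

s̄ = (22.6 + 14.4 + 16.7 + 17.8 + 16.3 + 17.6 + 17.9 + 8.6 + 8.4 + 13.0 + 14.1) / 11 = 15.2182
LCL_s = B₃·s̄ = 0.118 × 15.2182 = 1.7957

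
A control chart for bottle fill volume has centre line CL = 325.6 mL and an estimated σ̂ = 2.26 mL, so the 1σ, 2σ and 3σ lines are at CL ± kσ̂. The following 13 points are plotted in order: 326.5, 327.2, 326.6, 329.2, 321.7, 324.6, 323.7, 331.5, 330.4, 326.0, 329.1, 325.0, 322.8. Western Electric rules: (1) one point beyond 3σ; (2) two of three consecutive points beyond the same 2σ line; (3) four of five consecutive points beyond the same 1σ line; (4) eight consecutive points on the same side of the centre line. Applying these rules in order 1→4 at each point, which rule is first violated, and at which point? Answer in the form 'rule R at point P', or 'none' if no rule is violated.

rule 2 at point 9

Zone of each point (C = within 1σ̂, B = 1σ̂–2σ̂, A = 2σ̂–3σ̂, * = beyond 3σ̂; sign = side of CL): 1:+C, 2:+C, 3:+C, 4:+B, 5:-B, 6:-C, 7:-C, 8:+A, 9:+A, 10:+C, 11:+B, 12:-C, 13:-B
Rule 2 (two of three consecutive points beyond the same 2σ limit) is satisfied at point 9.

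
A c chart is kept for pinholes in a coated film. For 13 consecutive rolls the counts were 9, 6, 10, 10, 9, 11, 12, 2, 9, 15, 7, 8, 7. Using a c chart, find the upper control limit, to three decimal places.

17.769

c̄ = (9 + 6 + 10 + 10 + 9 + 11 + 12 + 2 + 9 + 15 + 7 + 8 + 7) / 13 = 115 / 13 = 8.8462
UCL = c̄ + 3√c̄ = 8.8462 + 3 × √8.8462 = 8.8462 + 3 × 2.9742 = 17.7689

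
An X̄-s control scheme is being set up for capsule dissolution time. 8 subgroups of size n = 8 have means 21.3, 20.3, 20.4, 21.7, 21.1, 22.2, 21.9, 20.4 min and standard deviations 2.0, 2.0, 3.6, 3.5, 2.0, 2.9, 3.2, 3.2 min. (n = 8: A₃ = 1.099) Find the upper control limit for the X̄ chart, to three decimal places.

X̄̄ = (21.3 + 20.3 + 20.4 + 21.7 + 21.1 + 22.2 + 21.9 + 20.4) / 8 = 21.1625
s̄ = (2.0 + 2.0 + 3.6 + 3.5 + 2.0 + 2.9 + 3.2 + 3.2) / 8 = 2.8000
UCL = X̄̄ + A₃·s̄ = 21.1625 + 1.099 × 2.8000 = 24.2397

24.240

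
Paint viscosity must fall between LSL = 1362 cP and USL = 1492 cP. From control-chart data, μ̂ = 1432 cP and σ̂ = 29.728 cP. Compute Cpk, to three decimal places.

Cpu = (USL − μ̂) / (3σ̂) = (1492 − 1432) / (3 × 29.728) = 0.6728; Cpl = (μ̂ − LSL) / (3σ̂) = (1432 − 1362) / (3 × 29.728) = 0.7849; Cpk = min(Cpu, Cpl) = 0.6728

0.673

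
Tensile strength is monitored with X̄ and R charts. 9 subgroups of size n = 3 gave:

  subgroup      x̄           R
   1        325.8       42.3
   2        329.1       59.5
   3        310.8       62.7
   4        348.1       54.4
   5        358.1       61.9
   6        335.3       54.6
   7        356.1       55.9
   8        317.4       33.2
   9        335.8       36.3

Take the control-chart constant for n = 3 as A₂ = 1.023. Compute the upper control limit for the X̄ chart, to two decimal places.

X̄̄ = (325.8 + 329.1 + 310.8 + 348.1 + 358.1 + 335.3 + 356.1 + 317.4 + 335.8) / 9 = 3016.5000 / 9 = 335.1667
R̄ = (42.3 + 59.5 + 62.7 + 54.4 + 61.9 + 54.6 + 55.9 + 33.2 + 36.3) / 9 = 460.8000 / 9 = 51.2000
UCL = X̄̄ + A₂·R̄ = 335.1667 + 1.023 × 51.2000 = 387.5443

387.54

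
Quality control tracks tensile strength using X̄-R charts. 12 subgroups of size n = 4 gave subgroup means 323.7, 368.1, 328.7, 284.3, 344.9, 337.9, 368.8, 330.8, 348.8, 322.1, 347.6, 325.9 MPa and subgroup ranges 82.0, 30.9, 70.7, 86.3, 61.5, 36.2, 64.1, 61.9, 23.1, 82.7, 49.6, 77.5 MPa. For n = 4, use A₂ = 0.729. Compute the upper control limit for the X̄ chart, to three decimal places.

380.102

X̄̄ = (323.7 + 368.1 + 328.7 + 284.3 + 344.9 + 337.9 + 368.8 + 330.8 + 348.8 + 322.1 + 347.6 + 325.9) / 12 = 4031.6000 / 12 = 335.9667
R̄ = (82.0 + 30.9 + 70.7 + 86.3 + 61.5 + 36.2 + 64.1 + 61.9 + 23.1 + 82.7 + 49.6 + 77.5) / 12 = 726.5000 / 12 = 60.5417
UCL = X̄̄ + A₂·R̄ = 335.9667 + 0.729 × 60.5417 = 380.1015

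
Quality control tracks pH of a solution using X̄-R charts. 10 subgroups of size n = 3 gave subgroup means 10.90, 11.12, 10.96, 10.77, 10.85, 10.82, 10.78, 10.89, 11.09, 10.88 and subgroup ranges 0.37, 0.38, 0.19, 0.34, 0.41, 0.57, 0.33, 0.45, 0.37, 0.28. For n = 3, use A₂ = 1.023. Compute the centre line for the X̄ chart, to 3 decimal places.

X̄̄ = (10.90 + 11.12 + 10.96 + 10.77 + 10.85 + 10.82 + 10.78 + 10.89 + 11.09 + 10.88) / 10 = 109.0600 / 10 = 10.9060
CL = X̄̄ = 10.9060

10.906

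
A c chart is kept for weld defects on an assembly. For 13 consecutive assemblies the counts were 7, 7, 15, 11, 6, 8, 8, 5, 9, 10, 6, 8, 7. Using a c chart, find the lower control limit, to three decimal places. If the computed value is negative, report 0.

c̄ = (7 + 7 + 15 + 11 + 6 + 8 + 8 + 5 + 9 + 10 + 6 + 8 + 7) / 13 = 107 / 13 = 8.2308
LCL = c̄ − 3√c̄ = 8.2308 − 3 × 2.8689 = -0.3760 → 0 (cannot be negative)

0.000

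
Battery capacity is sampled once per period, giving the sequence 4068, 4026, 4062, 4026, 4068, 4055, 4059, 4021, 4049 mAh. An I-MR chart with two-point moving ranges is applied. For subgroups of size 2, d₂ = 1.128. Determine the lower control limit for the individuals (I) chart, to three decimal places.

3968.767

X̄ = (4068 + 4026 + 4062 + 4026 + 4068 + 4055 + 4059 + 4021 + 4049) / 9 = 4048.2222
Moving ranges: 42, 36, 36, 42, 13, 4, 38, 28; M̄R̄ = 239.0000 / 8 = 29.8750
LCL = X̄ − 3·M̄R̄/d₂ = 4048.2222 − 3 × 29.8750 / 1.128 = 3968.7674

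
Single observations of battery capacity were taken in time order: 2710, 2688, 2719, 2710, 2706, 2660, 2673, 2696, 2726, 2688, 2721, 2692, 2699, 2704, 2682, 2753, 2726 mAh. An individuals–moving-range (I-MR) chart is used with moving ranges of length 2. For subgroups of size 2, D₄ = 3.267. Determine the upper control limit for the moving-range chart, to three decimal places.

83.717

Moving ranges: 22, 31, 9, 4, 46, 13, 23, 30, 38, 33, 29, 7, 5, 22, 71, 27; M̄R̄ = 410.0000 / 16 = 25.6250
UCL_MR = D₄·M̄R̄ = 3.267 × 25.6250 = 83.7169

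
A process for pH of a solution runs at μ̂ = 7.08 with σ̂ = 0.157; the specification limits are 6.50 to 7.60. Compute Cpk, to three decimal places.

1.104

Cpu = (USL − μ̂) / (3σ̂) = (7.60 − 7.08) / (3 × 0.157) = 1.1040; Cpl = (μ̂ − LSL) / (3σ̂) = (7.08 − 6.50) / (3 × 0.157) = 1.2314; Cpk = min(Cpu, Cpl) = 1.1040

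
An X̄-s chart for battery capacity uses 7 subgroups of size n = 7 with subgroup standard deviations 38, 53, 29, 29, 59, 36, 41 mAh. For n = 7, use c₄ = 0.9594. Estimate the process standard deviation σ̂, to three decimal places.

s̄ = (38 + 53 + 29 + 29 + 59 + 36 + 41) / 7 = 40.7143
σ̂ = s̄ / c₄ = 40.7143 / 0.9594 = 42.4372

42.437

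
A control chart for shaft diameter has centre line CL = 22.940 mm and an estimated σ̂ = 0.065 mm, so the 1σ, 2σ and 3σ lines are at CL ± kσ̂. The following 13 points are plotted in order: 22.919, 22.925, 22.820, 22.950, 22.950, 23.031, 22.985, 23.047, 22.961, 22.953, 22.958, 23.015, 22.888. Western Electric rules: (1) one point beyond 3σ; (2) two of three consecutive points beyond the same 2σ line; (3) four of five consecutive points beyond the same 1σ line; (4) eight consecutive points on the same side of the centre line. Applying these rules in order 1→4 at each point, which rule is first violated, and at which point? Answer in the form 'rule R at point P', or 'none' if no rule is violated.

Zone of each point (C = within 1σ̂, B = 1σ̂–2σ̂, A = 2σ̂–3σ̂, * = beyond 3σ̂; sign = side of CL): 1:-C, 2:-C, 3:-B, 4:+C, 5:+C, 6:+B, 7:+C, 8:+B, 9:+C, 10:+C, 11:+C, 12:+B, 13:-C
Rule 4 (eight consecutive points on the same side of the centre line) is satisfied at point 11.

rule 4 at point 11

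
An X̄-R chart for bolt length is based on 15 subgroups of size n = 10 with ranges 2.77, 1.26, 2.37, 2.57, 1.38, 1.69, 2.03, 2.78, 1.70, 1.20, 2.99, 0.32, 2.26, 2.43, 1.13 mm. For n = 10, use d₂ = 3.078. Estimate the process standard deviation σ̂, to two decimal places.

R̄ = (2.77 + 1.26 + 2.37 + 2.57 + 1.38 + 1.69 + 2.03 + 2.78 + 1.70 + 1.20 + 2.99 + 0.32 + 2.26 + 2.43 + 1.13) / 15 = 1.9253
σ̂ = R̄ / d₂ = 1.9253 / 3.078 = 0.6255

0.63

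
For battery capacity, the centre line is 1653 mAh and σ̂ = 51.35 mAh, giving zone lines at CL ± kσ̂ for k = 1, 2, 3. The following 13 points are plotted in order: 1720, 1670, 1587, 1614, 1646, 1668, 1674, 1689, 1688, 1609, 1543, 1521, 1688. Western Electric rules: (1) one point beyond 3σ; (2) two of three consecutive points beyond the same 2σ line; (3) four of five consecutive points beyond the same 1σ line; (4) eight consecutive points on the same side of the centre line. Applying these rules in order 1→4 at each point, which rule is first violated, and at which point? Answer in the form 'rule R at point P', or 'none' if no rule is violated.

Zone of each point (C = within 1σ̂, B = 1σ̂–2σ̂, A = 2σ̂–3σ̂, * = beyond 3σ̂; sign = side of CL): 1:+B, 2:+C, 3:-B, 4:-C, 5:-C, 6:+C, 7:+C, 8:+C, 9:+C, 10:-C, 11:-A, 12:-A, 13:+C
Rule 2 (two of three consecutive points beyond the same 2σ limit) is satisfied at point 12.

rule 2 at point 12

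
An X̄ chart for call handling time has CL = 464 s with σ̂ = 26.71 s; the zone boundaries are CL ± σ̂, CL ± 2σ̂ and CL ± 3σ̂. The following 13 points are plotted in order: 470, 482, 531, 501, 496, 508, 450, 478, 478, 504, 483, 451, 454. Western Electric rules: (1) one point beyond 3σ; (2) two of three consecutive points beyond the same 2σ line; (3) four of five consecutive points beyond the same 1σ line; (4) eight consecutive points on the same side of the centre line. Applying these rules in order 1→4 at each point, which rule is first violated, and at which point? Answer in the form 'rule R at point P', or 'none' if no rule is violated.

rule 3 at point 6

Zone of each point (C = within 1σ̂, B = 1σ̂–2σ̂, A = 2σ̂–3σ̂, * = beyond 3σ̂; sign = side of CL): 1:+C, 2:+C, 3:+A, 4:+B, 5:+B, 6:+B, 7:-C, 8:+C, 9:+C, 10:+B, 11:+C, 12:-C, 13:-C
Rule 3 (four of five consecutive points beyond the same 1σ limit) is satisfied at point 6.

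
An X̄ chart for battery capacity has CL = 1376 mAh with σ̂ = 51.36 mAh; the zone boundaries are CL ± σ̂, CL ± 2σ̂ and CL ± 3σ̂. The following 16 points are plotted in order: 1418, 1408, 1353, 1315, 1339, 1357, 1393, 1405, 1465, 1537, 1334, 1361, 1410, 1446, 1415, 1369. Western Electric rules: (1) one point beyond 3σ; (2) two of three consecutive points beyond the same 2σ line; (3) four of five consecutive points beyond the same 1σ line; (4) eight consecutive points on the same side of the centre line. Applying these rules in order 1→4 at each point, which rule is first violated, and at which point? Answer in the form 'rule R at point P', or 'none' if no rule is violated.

rule 1 at point 10

Zone of each point (C = within 1σ̂, B = 1σ̂–2σ̂, A = 2σ̂–3σ̂, * = beyond 3σ̂; sign = side of CL): 1:+C, 2:+C, 3:-C, 4:-B, 5:-C, 6:-C, 7:+C, 8:+C, 9:+B, 10:+*, 11:-C, 12:-C, 13:+C, 14:+B, 15:+C, 16:-C
Rule 1 (one point beyond the 3σ limits) is satisfied at point 10.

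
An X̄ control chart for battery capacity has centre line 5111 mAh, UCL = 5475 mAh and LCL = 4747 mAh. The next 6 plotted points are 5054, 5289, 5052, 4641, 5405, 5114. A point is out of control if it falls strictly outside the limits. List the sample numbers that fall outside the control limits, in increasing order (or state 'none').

4

Compare each point to [4747, 5475]: sample 4 = 4641 < LCL.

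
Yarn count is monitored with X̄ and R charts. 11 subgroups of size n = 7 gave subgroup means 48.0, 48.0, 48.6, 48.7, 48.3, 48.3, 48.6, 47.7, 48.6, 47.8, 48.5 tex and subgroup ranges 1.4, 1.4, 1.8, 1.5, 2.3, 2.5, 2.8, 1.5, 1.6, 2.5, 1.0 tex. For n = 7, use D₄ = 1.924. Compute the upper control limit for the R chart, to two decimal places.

3.55

R̄ = (1.4 + 1.4 + 1.8 + 1.5 + 2.3 + 2.5 + 2.8 + 1.5 + 1.6 + 2.5 + 1.0) / 11 = 20.3000 / 11 = 1.8455
UCL_R = D₄·R̄ = 1.924 × 1.8455 = 3.5507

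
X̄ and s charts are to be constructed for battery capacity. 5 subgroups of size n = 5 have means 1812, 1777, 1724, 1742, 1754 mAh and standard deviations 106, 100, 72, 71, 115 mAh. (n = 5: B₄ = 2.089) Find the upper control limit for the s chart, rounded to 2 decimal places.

s̄ = (106 + 100 + 72 + 71 + 115) / 5 = 92.8000
UCL_s = B₄·s̄ = 2.089 × 92.8000 = 193.8592

193.86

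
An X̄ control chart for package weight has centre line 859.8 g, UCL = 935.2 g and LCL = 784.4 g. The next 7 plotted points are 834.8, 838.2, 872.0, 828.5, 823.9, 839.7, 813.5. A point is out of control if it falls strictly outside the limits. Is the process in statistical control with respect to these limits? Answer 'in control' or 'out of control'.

in control

All 7 points lie within [784.4, 935.2].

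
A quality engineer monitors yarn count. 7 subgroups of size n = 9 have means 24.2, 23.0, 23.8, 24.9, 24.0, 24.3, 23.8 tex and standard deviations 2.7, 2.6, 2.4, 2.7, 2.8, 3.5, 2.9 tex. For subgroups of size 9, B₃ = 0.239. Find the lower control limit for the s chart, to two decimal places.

s̄ = (2.7 + 2.6 + 2.4 + 2.7 + 2.8 + 3.5 + 2.9) / 7 = 2.8000
LCL_s = B₃·s̄ = 0.239 × 2.8000 = 0.6692

0.67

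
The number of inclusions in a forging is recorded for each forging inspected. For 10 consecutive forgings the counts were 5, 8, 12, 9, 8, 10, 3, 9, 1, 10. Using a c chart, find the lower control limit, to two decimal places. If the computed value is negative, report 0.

c̄ = (5 + 8 + 12 + 9 + 8 + 10 + 3 + 9 + 1 + 10) / 10 = 75 / 10 = 7.5000
LCL = c̄ − 3√c̄ = 7.5000 − 3 × 2.7386 = -0.7158 → 0 (cannot be negative)

0.00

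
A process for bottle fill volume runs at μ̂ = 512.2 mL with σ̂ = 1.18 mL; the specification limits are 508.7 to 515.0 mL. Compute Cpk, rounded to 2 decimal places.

0.79

Cpu = (USL − μ̂) / (3σ̂) = (515.0 − 512.2) / (3 × 1.18) = 0.7910; Cpl = (μ̂ − LSL) / (3σ̂) = (512.2 − 508.7) / (3 × 1.18) = 0.9887; Cpk = min(Cpu, Cpl) = 0.7910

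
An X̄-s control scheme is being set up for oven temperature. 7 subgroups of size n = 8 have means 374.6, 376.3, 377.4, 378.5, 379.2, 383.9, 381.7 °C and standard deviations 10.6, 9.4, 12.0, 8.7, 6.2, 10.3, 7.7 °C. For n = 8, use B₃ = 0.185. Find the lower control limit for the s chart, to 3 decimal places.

s̄ = (10.6 + 9.4 + 12.0 + 8.7 + 6.2 + 10.3 + 7.7) / 7 = 9.2714
LCL_s = B₃·s̄ = 0.185 × 9.2714 = 1.7152

1.715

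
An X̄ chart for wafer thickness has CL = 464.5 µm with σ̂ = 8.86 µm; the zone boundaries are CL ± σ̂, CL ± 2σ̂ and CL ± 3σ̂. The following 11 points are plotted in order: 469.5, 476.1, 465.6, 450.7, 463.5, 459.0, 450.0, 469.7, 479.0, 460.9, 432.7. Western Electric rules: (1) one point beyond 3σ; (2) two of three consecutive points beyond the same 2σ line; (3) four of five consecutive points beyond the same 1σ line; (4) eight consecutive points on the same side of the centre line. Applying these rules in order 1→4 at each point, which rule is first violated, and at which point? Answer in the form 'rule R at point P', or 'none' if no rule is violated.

rule 1 at point 11

Zone of each point (C = within 1σ̂, B = 1σ̂–2σ̂, A = 2σ̂–3σ̂, * = beyond 3σ̂; sign = side of CL): 1:+C, 2:+B, 3:+C, 4:-B, 5:-C, 6:-C, 7:-B, 8:+C, 9:+B, 10:-C, 11:-*
Rule 1 (one point beyond the 3σ limits) is satisfied at point 11.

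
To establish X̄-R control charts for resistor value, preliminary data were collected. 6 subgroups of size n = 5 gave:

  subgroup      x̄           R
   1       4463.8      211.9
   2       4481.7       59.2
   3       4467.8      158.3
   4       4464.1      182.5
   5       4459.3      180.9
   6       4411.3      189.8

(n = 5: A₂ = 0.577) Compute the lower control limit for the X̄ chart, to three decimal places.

4363.507

X̄̄ = (4463.8 + 4481.7 + 4467.8 + 4464.1 + 4459.3 + 4411.3) / 6 = 26748.0000 / 6 = 4458.0000
R̄ = (211.9 + 59.2 + 158.3 + 182.5 + 180.9 + 189.8) / 6 = 982.6000 / 6 = 163.7667
LCL = X̄̄ − A₂·R̄ = 4458.0000 − 0.577 × 163.7667 = 4363.5066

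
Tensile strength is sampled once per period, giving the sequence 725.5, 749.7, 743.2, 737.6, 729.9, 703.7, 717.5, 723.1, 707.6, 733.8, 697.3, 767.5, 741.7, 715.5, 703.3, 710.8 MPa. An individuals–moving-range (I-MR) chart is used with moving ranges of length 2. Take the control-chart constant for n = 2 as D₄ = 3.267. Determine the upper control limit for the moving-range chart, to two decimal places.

67.45

Moving ranges: 24.2, 6.5, 5.6, 7.7, 26.2, 13.8, 5.6, 15.5, 26.2, 36.5, 70.2, 25.8, 26.2, 12.2, 7.5; M̄R̄ = 309.7000 / 15 = 20.6467
UCL_MR = D₄·M̄R̄ = 3.267 × 20.6467 = 67.4527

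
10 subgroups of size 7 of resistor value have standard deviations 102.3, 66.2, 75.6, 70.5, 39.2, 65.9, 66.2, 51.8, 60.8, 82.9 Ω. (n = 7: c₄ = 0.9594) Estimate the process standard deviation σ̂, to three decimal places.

71.024

s̄ = (102.3 + 66.2 + 75.6 + 70.5 + 39.2 + 65.9 + 66.2 + 51.8 + 60.8 + 82.9) / 10 = 68.1400
σ̂ = s̄ / c₄ = 68.1400 / 0.9594 = 71.0236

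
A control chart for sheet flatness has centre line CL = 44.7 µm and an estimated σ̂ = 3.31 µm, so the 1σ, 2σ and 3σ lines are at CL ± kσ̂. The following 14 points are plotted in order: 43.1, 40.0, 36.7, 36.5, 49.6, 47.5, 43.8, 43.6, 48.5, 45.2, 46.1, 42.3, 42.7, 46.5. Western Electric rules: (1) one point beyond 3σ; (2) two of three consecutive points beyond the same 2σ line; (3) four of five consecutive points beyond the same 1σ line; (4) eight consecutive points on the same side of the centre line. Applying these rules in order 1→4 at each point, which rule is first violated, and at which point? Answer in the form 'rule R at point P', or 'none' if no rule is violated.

rule 2 at point 4

Zone of each point (C = within 1σ̂, B = 1σ̂–2σ̂, A = 2σ̂–3σ̂, * = beyond 3σ̂; sign = side of CL): 1:-C, 2:-B, 3:-A, 4:-A, 5:+B, 6:+C, 7:-C, 8:-C, 9:+B, 10:+C, 11:+C, 12:-C, 13:-C, 14:+C
Rule 2 (two of three consecutive points beyond the same 2σ limit) is satisfied at point 4.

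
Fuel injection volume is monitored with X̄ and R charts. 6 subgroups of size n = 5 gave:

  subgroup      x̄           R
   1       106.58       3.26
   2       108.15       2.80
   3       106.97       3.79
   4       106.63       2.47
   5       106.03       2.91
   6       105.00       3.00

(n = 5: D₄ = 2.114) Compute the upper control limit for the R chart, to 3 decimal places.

R̄ = (3.26 + 2.80 + 3.79 + 2.47 + 2.91 + 3.00) / 6 = 18.2300 / 6 = 3.0383
UCL_R = D₄·R̄ = 2.114 × 3.0383 = 6.4230

6.423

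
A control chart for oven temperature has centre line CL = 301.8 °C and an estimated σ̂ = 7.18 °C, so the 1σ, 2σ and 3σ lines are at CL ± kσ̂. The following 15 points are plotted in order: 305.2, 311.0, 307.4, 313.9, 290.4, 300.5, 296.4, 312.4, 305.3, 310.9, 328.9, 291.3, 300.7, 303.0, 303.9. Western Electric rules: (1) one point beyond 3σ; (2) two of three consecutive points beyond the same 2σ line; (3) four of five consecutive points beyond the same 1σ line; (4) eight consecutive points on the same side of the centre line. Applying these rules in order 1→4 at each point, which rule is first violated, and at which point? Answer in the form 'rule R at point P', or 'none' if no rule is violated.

Zone of each point (C = within 1σ̂, B = 1σ̂–2σ̂, A = 2σ̂–3σ̂, * = beyond 3σ̂; sign = side of CL): 1:+C, 2:+B, 3:+C, 4:+B, 5:-B, 6:-C, 7:-C, 8:+B, 9:+C, 10:+B, 11:+*, 12:-B, 13:-C, 14:+C, 15:+C
Rule 1 (one point beyond the 3σ limits) is satisfied at point 11.

rule 1 at point 11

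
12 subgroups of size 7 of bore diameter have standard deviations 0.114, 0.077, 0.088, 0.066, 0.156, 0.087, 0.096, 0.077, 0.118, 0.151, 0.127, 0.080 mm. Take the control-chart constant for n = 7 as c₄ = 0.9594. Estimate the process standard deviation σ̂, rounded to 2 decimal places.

0.11

s̄ = (0.114 + 0.077 + 0.088 + 0.066 + 0.156 + 0.087 + 0.096 + 0.077 + 0.118 + 0.151 + 0.127 + 0.080) / 12 = 0.1031
σ̂ = s̄ / c₄ = 0.1031 / 0.9594 = 0.1074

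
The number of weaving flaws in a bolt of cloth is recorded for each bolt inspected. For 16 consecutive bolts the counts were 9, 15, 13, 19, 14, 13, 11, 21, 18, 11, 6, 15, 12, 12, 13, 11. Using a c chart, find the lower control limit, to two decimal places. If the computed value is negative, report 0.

c̄ = (9 + 15 + 13 + 19 + 14 + 13 + 11 + 21 + 18 + 11 + 6 + 15 + 12 + 12 + 13 + 11) / 16 = 213 / 16 = 13.3125
LCL = c̄ − 3√c̄ = 13.3125 − 3 × 3.6486 = 2.3666

2.37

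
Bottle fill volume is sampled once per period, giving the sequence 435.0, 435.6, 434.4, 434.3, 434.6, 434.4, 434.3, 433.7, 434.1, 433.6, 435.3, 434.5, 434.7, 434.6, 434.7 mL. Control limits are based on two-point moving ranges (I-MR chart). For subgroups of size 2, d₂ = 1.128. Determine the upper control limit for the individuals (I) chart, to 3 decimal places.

X̄ = (435.0 + 435.6 + 434.4 + 434.3 + 434.6 + 434.4 + 434.3 + 433.7 + 434.1 + 433.6 + 435.3 + 434.5 + 434.7 + 434.6 + 434.7) / 15 = 434.5200
Moving ranges: 0.6, 1.2, 0.1, 0.3, 0.2, 0.1, 0.6, 0.4, 0.5, 1.7, 0.8, 0.2, 0.1, 0.1; M̄R̄ = 6.9000 / 14 = 0.4929
UCL = X̄ + 3·M̄R̄/d₂ = 434.5200 + 3 × 0.4929 / 1.128 = 435.8308

435.831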